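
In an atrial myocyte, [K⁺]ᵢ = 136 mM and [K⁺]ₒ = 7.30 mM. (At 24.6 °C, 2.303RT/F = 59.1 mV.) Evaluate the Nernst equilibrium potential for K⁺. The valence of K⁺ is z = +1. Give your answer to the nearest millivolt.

-75 mV

E = (59.1/z) · log₁₀([K⁺]_out/[K⁺]_in) with z = +1.
= (59.1/1) · log₁₀(7.30/136) = 59.10 · log₁₀(0.05368)
= 59.10 · (-1.2702) = -75.07 mV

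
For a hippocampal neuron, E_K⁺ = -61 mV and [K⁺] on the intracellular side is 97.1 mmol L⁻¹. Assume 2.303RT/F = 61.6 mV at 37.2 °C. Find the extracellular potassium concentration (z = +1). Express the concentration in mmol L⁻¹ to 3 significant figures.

9.93 mmol L⁻¹

Nernst: E = (61.6/1) · log₁₀([out]/[in]), so log₁₀([out]/[in]) = -61.0 × 1 / 61.6 = -0.9903.
[out]/[in] = 10^(-0.9903) = 0.1023.
[out] = 0.1023 × 97.1 = 9.93 mmol L⁻¹.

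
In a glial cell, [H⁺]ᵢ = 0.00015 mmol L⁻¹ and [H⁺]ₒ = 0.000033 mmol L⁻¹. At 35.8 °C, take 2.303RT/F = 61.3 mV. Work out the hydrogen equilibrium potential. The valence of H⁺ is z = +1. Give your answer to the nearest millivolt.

E = (61.3/z) · log₁₀([H⁺]_out/[H⁺]_in) with z = +1.
= (61.3/1) · log₁₀(0.000033/0.00015) = 61.30 · log₁₀(0.22)
= 61.30 · (-0.6576) = -40.31 mV

-40 mV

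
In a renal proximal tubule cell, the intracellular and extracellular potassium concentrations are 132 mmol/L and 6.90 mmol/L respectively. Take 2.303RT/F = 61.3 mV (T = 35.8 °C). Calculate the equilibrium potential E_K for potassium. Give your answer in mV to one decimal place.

-78.6 mV

E = (61.3/z) · log₁₀([K⁺]_out/[K⁺]_in) with z = +1.
= (61.3/1) · log₁₀(6.90/132) = 61.30 · log₁₀(0.05227)
= 61.30 · (-1.2817) = -78.57 mV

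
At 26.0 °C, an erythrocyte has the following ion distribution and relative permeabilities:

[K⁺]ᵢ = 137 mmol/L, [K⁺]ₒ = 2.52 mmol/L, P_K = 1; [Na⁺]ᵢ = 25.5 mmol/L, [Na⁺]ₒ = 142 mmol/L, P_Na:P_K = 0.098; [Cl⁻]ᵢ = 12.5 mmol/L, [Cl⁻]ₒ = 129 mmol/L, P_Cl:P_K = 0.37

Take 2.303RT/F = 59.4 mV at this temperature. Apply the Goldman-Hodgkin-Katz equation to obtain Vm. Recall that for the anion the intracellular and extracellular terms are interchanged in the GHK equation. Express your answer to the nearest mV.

-56 mV

Vm = 59.4 · log₁₀[(Σ P·[cation]ₒ + Σ P·[anion]ᵢ) / (Σ P·[cation]ᵢ + Σ P·[anion]ₒ)]
Numerator = 1×2.52 + 0.098×142 + 0.37×12.5 = 21.06
Denominator = 1×137 + 0.098×25.5 + 0.37×129 = 187.2
Vm = 59.4 · log₁₀(0.11249) = 59.4 × (-0.9489) = -56.36 mV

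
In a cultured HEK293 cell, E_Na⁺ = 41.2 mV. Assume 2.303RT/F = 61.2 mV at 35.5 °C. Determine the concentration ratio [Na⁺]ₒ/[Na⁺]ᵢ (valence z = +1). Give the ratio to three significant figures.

4.71

log₁₀([out]/[in]) = E·z/(61.2) = 41.2 × 1 / 61.2 = 0.6732
[out]/[in] = 10^(0.6732) = 4.712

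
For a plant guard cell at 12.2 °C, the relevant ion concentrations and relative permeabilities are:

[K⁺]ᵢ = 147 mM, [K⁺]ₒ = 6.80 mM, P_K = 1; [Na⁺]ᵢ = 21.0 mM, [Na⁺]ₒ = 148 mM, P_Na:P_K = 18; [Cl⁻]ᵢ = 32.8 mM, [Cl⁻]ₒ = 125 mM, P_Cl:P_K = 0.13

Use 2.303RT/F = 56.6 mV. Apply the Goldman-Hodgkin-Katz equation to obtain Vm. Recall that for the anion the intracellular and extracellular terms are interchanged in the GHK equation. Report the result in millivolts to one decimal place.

Vm = 56.6 · log₁₀[(Σ P·[cation]ₒ + Σ P·[anion]ᵢ) / (Σ P·[cation]ᵢ + Σ P·[anion]ₒ)]
Numerator = 1×6.80 + 18×148 + 0.13×32.8 = 2675
Denominator = 1×147 + 18×21.0 + 0.13×125 = 541.2
Vm = 56.6 · log₁₀(4.9424) = 56.6 × (0.6939) = 39.28 mV

39.3 mV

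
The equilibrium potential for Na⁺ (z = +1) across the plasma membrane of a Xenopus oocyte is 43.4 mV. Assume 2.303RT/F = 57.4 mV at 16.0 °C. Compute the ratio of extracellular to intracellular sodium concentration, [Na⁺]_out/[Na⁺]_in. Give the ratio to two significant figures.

log₁₀([out]/[in]) = E·z/(57.4) = 43.4 × 1 / 57.4 = 0.7561
[out]/[in] = 10^(0.7561) = 5.703

5.7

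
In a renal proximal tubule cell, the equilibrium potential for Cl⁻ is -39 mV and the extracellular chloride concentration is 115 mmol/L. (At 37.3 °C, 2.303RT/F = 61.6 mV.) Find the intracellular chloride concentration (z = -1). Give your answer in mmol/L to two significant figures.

Nernst: E = (61.6/-1) · log₁₀([out]/[in]), so log₁₀([out]/[in]) = -39.0 × -1 / 61.6 = 0.6331.
[out]/[in] = 10^(0.6331) = 4.297.
[in] = 115 / 4.297 = 26.77 mmol/L.

27 mmol/L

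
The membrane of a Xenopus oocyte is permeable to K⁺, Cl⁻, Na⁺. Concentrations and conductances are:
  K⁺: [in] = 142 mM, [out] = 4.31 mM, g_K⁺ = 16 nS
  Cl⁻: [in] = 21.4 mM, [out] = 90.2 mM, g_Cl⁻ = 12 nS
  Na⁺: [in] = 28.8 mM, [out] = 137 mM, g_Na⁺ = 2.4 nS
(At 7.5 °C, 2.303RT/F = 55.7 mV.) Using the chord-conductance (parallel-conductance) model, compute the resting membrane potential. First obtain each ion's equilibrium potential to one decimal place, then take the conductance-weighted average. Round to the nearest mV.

-55 mV

E_K⁺ = (55.7/1)·log₁₀(4.31/142) = -84.5 mV
E_Cl⁻ = (55.7/-1)·log₁₀(90.2/21.4) = -34.8 mV
E_Na⁺ = (55.7/1)·log₁₀(137/28.8) = 37.7 mV
Vm = (Σ gᵢEᵢ)/(Σ gᵢ) = (16·-84.5 + 12·-34.8 + 2.4·37.7) / (16 + 12 + 2.4)
= -1679.12 / 30.4 = -55.23 mV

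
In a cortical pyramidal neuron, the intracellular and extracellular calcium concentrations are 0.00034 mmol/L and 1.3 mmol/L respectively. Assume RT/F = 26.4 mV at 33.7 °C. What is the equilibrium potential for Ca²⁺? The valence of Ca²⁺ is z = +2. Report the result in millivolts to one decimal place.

E = (26.4/z) · ln([Ca²⁺]_out/[Ca²⁺]_in) with z = +2.
= (26.4/2) · ln(1.3/0.00034) = 13.20 · ln(3824)
= 13.20 · (8.2489) = 108.89 mV

108.9 mV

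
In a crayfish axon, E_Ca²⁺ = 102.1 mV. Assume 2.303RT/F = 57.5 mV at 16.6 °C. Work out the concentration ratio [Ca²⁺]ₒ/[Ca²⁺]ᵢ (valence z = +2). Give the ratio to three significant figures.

3560

log₁₀([out]/[in]) = E·z/(57.5) = 102.1 × 2 / 57.5 = 3.5513
[out]/[in] = 10^(3.5513) = 3559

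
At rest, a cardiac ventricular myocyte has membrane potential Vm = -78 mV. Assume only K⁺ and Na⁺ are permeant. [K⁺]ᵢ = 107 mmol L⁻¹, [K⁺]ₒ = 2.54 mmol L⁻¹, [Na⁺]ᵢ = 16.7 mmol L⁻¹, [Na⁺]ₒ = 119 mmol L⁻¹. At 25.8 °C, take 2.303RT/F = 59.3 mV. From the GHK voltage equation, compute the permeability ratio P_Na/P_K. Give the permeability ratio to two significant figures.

Let α = P_Na/P_K. GHK: Vm = 59.3·log₁₀[(Kₒ + α·Naₒ)/(Kᵢ + α·Naᵢ)].
10^(Vm/59.3) = 10^(-78.0/59.3) = 0.048379
So 0.048379·(Kᵢ + α·Naᵢ) = Kₒ + α·Naₒ → α = (0.048379·107.0 − 2.54) / (119.0 − 0.048379·16.7)
α = (5.177 − 2.54) / (119.0 − 0.8079) = 2.637/118.2 = 0.02231

0.022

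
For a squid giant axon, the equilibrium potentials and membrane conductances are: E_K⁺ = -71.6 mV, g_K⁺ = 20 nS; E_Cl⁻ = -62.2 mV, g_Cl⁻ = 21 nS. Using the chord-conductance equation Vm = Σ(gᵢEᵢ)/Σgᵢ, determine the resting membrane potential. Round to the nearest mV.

Σ gᵢEᵢ = 20·(-71.6) + 21·(-62.2) = -2738.20
Σ gᵢ = 20 + 21 = 41
Vm = -2738.20 / 41 = -66.79 mV

-67 mV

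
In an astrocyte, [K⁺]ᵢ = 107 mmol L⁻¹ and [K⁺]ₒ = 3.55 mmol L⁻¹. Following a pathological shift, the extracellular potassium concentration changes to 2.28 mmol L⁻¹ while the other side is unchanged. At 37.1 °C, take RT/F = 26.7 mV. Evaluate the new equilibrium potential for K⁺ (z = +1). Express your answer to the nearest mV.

-103 mV

After the shift: [K⁺]_out = 2.28, [K⁺]_in = 107 mmol L⁻¹.
E_new = (26.7/1)·ln(2.28/107) = 26.70 · (-3.8487) = -102.76 mV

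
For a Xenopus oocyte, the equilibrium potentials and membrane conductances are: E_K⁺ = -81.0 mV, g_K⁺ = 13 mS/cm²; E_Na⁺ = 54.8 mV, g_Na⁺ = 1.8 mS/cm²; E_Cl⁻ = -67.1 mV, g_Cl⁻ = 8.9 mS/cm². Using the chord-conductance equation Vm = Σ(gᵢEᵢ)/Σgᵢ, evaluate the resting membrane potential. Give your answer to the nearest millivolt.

-65 mV

Σ gᵢEᵢ = 13·(-81.0) + 1.8·(54.8) + 8.9·(-67.1) = -1551.55
Σ gᵢ = 13 + 1.8 + 8.9 = 23.7
Vm = -1551.55 / 23.7 = -65.47 mV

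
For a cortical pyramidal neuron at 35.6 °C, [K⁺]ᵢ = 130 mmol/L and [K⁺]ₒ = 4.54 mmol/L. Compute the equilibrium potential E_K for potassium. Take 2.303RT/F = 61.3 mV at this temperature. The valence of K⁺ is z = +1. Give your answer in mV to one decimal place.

-89.3 mV

E = (61.3/z) · log₁₀([K⁺]_out/[K⁺]_in) with z = +1.
= (61.3/1) · log₁₀(4.54/130) = 61.30 · log₁₀(0.03492)
= 61.30 · (-1.4569) = -89.31 mV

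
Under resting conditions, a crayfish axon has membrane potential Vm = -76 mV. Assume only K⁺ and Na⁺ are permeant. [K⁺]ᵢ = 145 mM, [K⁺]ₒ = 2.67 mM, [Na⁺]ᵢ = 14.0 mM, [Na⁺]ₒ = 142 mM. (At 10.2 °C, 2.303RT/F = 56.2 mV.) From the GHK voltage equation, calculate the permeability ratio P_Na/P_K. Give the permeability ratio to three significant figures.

Let α = P_Na/P_K. GHK: Vm = 56.2·log₁₀[(Kₒ + α·Naₒ)/(Kᵢ + α·Naᵢ)].
10^(Vm/56.2) = 10^(-76.0/56.2) = 0.044431
So 0.044431·(Kᵢ + α·Naᵢ) = Kₒ + α·Naₒ → α = (0.044431·145.0 − 2.67) / (142.0 − 0.044431·14.0)
α = (6.443 − 2.67) / (142.0 − 0.622) = 3.773/141.4 = 0.02668

0.0267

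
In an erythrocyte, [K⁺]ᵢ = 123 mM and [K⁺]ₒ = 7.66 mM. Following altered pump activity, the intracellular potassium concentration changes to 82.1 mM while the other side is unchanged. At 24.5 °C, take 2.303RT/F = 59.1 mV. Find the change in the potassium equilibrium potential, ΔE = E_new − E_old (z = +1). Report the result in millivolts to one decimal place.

10.4 mV

E_old = (59.1/1)·log₁₀(7.66/123) = -71.26 mV
E_new = (59.1/1)·log₁₀(7.66/82.1) = -60.88 mV
ΔE = -60.88 − (-71.26) = 10.38 mV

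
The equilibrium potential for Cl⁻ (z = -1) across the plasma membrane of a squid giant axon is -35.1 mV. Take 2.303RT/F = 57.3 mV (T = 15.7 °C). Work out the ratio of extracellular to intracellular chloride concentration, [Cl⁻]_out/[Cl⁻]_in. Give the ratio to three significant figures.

log₁₀([out]/[in]) = E·z/(57.3) = -35.1 × -1 / 57.3 = 0.6126
[out]/[in] = 10^(0.6126) = 4.098

4.10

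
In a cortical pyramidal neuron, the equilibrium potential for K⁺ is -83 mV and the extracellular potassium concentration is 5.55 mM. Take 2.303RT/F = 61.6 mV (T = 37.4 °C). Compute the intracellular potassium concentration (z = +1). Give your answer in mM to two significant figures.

120 mM

Nernst: E = (61.6/1) · log₁₀([out]/[in]), so log₁₀([out]/[in]) = -83.0 × 1 / 61.6 = -1.3474.
[out]/[in] = 10^(-1.3474) = 0.04494.
[in] = 5.55 / 0.04494 = 123.5 mM.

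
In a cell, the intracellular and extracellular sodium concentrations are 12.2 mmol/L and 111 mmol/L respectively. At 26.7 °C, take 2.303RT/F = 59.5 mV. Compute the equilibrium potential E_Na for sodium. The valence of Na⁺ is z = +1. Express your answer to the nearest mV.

57 mV

E = (59.5/z) · log₁₀([Na⁺]_out/[Na⁺]_in) with z = +1.
= (59.5/1) · log₁₀(111/12.2) = 59.50 · log₁₀(9.098)
= 59.50 · (0.9590) = 57.06 mV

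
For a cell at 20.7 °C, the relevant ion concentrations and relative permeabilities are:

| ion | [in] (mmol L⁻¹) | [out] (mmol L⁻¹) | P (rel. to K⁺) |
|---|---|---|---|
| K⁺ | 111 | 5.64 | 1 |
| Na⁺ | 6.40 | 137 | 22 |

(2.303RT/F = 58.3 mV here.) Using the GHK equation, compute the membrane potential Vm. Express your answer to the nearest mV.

Vm = 58.3 · log₁₀[(Σ P·[cation]ₒ + Σ P·[anion]ᵢ) / (Σ P·[cation]ᵢ + Σ P·[anion]ₒ)]
Numerator = 1×5.64 + 22×137 = 3020
Denominator = 1×111 + 22×6.40 = 251.8
Vm = 58.3 · log₁₀(11.992) = 58.3 × (1.0789) = 62.90 mV

63 mV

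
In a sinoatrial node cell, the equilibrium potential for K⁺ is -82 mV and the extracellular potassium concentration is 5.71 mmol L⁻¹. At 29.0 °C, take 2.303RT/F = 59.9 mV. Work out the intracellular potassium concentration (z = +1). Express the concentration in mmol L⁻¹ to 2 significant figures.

Nernst: E = (59.9/1) · log₁₀([out]/[in]), so log₁₀([out]/[in]) = -82.0 × 1 / 59.9 = -1.3689.
[out]/[in] = 10^(-1.3689) = 0.04276.
[in] = 5.71 / 0.04276 = 133.5 mmol L⁻¹.

130 mmol L⁻¹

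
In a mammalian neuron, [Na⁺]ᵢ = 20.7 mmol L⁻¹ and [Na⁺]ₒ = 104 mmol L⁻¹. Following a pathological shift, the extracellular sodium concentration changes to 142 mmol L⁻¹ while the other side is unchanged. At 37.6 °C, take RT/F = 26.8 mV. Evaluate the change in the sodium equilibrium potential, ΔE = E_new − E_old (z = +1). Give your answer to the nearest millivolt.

8 mV

E_old = (26.8/1)·ln(104/20.7) = 43.26 mV
E_new = (26.8/1)·ln(142/20.7) = 51.61 mV
ΔE = 51.61 − (43.26) = 8.35 mV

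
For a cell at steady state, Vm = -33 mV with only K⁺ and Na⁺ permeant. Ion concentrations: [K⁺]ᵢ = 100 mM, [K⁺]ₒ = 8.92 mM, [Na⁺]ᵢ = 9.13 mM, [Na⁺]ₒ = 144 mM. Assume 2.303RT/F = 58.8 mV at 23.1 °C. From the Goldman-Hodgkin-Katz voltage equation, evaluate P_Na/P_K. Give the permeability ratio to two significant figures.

Let α = P_Na/P_K. GHK: Vm = 58.8·log₁₀[(Kₒ + α·Naₒ)/(Kᵢ + α·Naᵢ)].
10^(Vm/58.8) = 10^(-33.0/58.8) = 0.27465
So 0.27465·(Kᵢ + α·Naᵢ) = Kₒ + α·Naₒ → α = (0.27465·100.0 − 8.92) / (144.0 − 0.27465·9.13)
α = (27.46 − 8.92) / (144.0 − 2.508) = 18.54/141.5 = 0.1311

0.13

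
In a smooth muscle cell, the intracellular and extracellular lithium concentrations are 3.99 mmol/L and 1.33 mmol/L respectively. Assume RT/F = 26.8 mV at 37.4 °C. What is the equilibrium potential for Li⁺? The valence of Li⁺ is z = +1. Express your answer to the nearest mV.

-29 mV

E = (26.8/z) · ln([Li⁺]_out/[Li⁺]_in) with z = +1.
= (26.8/1) · ln(1.33/3.99) = 26.80 · ln(0.3333)
= 26.80 · (-1.0986) = -29.44 mV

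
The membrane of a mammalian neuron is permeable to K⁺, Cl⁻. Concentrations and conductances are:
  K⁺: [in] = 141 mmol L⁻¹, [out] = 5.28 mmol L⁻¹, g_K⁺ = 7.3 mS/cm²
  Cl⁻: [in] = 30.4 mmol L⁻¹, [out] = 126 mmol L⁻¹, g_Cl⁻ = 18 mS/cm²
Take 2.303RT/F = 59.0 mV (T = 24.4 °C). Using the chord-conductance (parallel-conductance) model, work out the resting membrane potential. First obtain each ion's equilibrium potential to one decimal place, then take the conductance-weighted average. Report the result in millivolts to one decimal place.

-50.2 mV

E_K⁺ = (59.0/1)·log₁₀(5.28/141) = -84.2 mV
E_Cl⁻ = (59.0/-1)·log₁₀(126/30.4) = -36.4 mV
Vm = (Σ gᵢEᵢ)/(Σ gᵢ) = (7.3·-84.2 + 18·-36.4) / (7.3 + 18)
= -1269.86 / 25.3 = -50.19 mV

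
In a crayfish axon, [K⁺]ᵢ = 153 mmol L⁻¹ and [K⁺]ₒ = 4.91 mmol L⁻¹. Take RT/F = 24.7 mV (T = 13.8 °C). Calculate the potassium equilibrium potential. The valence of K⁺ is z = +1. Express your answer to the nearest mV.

E = (24.7/z) · ln([K⁺]_out/[K⁺]_in) with z = +1.
= (24.7/1) · ln(4.91/153) = 24.70 · ln(0.03209)
= 24.70 · (-3.4392) = -84.95 mV

-85 mV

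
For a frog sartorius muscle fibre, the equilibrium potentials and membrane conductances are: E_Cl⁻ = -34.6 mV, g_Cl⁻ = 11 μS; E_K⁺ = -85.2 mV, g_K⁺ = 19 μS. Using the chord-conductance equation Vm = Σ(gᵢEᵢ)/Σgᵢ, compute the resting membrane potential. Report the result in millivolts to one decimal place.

-66.6 mV

Σ gᵢEᵢ = 11·(-34.6) + 19·(-85.2) = -1999.40
Σ gᵢ = 11 + 19 = 30
Vm = -1999.40 / 30 = -66.65 mV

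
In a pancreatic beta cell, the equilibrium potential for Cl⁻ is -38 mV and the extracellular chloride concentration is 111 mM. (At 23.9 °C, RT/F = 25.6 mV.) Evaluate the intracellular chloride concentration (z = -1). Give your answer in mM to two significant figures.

Nernst: E = (25.6/-1) · ln([out]/[in]), so ln([out]/[in]) = -38.0 × -1 / 25.6 = 1.4844.
[out]/[in] = e^(1.4844) = 4.412.
[in] = 111 / 4.412 = 25.16 mM.

25 mM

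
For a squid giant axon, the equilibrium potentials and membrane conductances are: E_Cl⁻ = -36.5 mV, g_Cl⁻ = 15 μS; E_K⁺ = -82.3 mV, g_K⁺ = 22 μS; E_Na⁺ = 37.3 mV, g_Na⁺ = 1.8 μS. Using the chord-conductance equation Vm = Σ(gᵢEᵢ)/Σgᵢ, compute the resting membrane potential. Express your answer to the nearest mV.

Σ gᵢEᵢ = 15·(-36.5) + 22·(-82.3) + 1.8·(37.3) = -2290.96
Σ gᵢ = 15 + 22 + 1.8 = 38.8
Vm = -2290.96 / 38.8 = -59.05 mV

-59 mV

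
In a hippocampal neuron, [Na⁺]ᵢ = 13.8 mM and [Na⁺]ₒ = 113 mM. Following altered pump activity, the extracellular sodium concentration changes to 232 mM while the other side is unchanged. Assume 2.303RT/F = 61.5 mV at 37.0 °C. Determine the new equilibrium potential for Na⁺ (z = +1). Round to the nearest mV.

75 mV

After the shift: [Na⁺]_out = 232, [Na⁺]_in = 13.8 mM.
E_new = (61.5/1)·log₁₀(232/13.8) = 61.50 · (1.2256) = 75.37 mV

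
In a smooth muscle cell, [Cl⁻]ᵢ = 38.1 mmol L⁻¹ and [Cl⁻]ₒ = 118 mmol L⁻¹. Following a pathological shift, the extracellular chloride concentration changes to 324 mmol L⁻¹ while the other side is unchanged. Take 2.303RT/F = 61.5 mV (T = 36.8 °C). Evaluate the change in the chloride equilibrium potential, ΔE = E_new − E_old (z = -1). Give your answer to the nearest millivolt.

E_old = (61.5/-1)·log₁₀(118/38.1) = -30.19 mV
E_new = (61.5/-1)·log₁₀(324/38.1) = -57.17 mV
ΔE = -57.17 − (-30.19) = -26.98 mV

-27 mV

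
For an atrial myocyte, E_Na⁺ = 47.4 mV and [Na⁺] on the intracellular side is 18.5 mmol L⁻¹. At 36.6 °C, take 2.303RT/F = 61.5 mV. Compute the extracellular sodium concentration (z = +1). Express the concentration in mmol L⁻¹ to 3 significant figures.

Nernst: E = (61.5/1) · log₁₀([out]/[in]), so log₁₀([out]/[in]) = 47.4 × 1 / 61.5 = 0.7707.
[out]/[in] = 10^(0.7707) = 5.898.
[out] = 5.898 × 18.5 = 109.1 mmol L⁻¹.

109 mmol L⁻¹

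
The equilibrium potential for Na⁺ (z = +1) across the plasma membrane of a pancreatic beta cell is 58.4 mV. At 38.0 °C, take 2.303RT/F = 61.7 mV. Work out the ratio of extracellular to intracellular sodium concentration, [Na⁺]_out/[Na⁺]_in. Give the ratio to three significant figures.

8.84

log₁₀([out]/[in]) = E·z/(61.7) = 58.4 × 1 / 61.7 = 0.9465
[out]/[in] = 10^(0.9465) = 8.841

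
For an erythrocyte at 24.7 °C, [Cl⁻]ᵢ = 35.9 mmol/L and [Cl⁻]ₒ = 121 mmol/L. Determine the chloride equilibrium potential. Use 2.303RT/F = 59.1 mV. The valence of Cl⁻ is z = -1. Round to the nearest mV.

E = (59.1/z) · log₁₀([Cl⁻]_out/[Cl⁻]_in) with z = -1.
For an anion, dividing by z = -1 reverses the sign.
= (59.1/-1) · log₁₀(121/35.9) = -59.10 · log₁₀(3.37)
= -59.10 · (0.5277) = -31.19 mV

-31 mV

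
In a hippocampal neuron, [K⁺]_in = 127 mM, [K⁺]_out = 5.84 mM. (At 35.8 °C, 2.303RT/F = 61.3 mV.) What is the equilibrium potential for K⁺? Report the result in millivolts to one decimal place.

E = (61.3/z) · log₁₀([K⁺]_out/[K⁺]_in) with z = +1.
= (61.3/1) · log₁₀(5.84/127) = 61.30 · log₁₀(0.04598)
= 61.30 · (-1.3374) = -81.98 mV

-82.0 mV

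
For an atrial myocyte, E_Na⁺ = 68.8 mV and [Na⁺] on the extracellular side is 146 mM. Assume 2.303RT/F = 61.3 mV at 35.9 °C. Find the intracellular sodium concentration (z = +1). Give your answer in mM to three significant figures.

Nernst: E = (61.3/1) · log₁₀([out]/[in]), so log₁₀([out]/[in]) = 68.8 × 1 / 61.3 = 1.1223.
[out]/[in] = 10^(1.1223) = 13.25.
[in] = 146 / 13.25 = 11.02 mM.

11.0 mM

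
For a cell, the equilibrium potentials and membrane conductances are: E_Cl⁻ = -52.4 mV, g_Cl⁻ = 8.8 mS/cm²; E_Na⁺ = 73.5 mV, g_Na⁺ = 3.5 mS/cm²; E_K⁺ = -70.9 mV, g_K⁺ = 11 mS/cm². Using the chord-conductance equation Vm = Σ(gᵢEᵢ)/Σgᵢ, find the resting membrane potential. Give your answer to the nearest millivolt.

Σ gᵢEᵢ = 8.8·(-52.4) + 3.5·(73.5) + 11·(-70.9) = -983.77
Σ gᵢ = 8.8 + 3.5 + 11 = 23.3
Vm = -983.77 / 23.3 = -42.22 mV

-42 mV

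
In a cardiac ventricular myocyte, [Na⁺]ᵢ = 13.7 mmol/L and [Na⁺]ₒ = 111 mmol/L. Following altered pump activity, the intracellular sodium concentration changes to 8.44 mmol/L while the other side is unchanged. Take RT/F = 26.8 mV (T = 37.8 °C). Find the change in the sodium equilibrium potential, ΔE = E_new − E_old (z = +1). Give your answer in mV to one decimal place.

13.0 mV

E_old = (26.8/1)·ln(111/13.7) = 56.07 mV
E_new = (26.8/1)·ln(111/8.44) = 69.05 mV
ΔE = 69.05 − (56.07) = 12.98 mV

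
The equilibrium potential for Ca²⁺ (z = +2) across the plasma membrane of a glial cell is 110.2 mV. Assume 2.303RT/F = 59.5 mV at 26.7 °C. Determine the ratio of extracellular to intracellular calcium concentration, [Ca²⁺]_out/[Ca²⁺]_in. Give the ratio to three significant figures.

5060

log₁₀([out]/[in]) = E·z/(59.5) = 110.2 × 2 / 59.5 = 3.7042
[out]/[in] = 10^(3.7042) = 5061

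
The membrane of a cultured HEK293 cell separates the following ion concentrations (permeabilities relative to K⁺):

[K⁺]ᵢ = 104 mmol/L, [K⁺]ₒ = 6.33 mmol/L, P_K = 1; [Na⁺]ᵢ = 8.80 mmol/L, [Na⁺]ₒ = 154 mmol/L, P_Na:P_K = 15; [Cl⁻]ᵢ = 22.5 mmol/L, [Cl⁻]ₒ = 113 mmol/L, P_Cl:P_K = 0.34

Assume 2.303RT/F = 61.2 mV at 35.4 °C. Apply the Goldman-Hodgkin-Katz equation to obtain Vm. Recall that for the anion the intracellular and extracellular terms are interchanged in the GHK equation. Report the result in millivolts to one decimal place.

Vm = 61.2 · log₁₀[(Σ P·[cation]ₒ + Σ P·[anion]ᵢ) / (Σ P·[cation]ᵢ + Σ P·[anion]ₒ)]
Numerator = 1×6.33 + 15×154 + 0.34×22.5 = 2324
Denominator = 1×104 + 15×8.80 + 0.34×113 = 274.4
Vm = 61.2 · log₁₀(8.4687) = 61.2 × (0.9278) = 56.78 mV

56.8 mV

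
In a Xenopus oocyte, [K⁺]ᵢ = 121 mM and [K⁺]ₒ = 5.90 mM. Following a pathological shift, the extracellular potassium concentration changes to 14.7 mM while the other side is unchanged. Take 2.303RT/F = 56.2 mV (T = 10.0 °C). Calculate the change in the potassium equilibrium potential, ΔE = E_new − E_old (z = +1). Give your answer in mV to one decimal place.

22.3 mV

E_old = (56.2/1)·log₁₀(5.90/121) = -73.73 mV
E_new = (56.2/1)·log₁₀(14.7/121) = -51.45 mV
ΔE = -51.45 − (-73.73) = 22.28 mV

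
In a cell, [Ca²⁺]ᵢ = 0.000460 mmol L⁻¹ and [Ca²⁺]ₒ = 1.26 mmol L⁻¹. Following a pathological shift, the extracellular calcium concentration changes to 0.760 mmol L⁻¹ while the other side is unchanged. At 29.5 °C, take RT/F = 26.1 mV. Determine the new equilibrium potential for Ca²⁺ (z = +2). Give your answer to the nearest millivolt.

After the shift: [Ca²⁺]_out = 0.760, [Ca²⁺]_in = 0.000460 mmol L⁻¹.
E_new = (26.1/2)·ln(0.760/0.000460) = 13.05 · (7.4098) = 96.70 mV

97 mV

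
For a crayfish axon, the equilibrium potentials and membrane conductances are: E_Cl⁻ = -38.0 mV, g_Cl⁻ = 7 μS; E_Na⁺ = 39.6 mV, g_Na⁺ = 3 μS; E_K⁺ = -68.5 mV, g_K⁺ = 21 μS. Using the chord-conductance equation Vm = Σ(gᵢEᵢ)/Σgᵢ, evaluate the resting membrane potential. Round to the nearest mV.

-51 mV

Σ gᵢEᵢ = 7·(-38.0) + 3·(39.6) + 21·(-68.5) = -1585.70
Σ gᵢ = 7 + 3 + 21 = 31
Vm = -1585.70 / 31 = -51.15 mV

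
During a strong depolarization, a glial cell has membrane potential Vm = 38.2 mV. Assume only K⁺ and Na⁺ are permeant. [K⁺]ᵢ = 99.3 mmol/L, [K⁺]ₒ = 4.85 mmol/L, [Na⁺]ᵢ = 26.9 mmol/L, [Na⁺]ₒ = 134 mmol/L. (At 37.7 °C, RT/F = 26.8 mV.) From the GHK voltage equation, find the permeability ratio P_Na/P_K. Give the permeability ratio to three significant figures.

18.5

Let α = P_Na/P_K. GHK: Vm = 26.8·ln[(Kₒ + α·Naₒ)/(Kᵢ + α·Naᵢ)].
e^(Vm/26.8) = e^(38.2/26.8) = 4.1594
So 4.1594·(Kᵢ + α·Naᵢ) = Kₒ + α·Naₒ → α = (4.1594·99.3 − 4.85) / (134.0 − 4.1594·26.9)
α = (413 − 4.85) / (134.0 − 111.9) = 408.2/22.11 = 18.46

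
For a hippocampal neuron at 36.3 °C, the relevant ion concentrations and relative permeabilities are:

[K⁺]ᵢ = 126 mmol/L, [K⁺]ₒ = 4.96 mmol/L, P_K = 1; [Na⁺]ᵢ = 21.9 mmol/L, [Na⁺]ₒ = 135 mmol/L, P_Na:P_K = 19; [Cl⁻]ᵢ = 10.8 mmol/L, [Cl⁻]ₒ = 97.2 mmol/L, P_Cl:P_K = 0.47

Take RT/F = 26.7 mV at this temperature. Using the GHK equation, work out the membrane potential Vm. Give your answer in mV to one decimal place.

Vm = 26.7 · ln[(Σ P·[cation]ₒ + Σ P·[anion]ᵢ) / (Σ P·[cation]ᵢ + Σ P·[anion]ₒ)]
Numerator = 1×4.96 + 19×135 + 0.47×10.8 = 2575
Denominator = 1×126 + 19×21.9 + 0.47×97.2 = 587.8
Vm = 26.7 · ln(4.3809) = 26.7 × (1.4773) = 39.44 mV

39.4 mV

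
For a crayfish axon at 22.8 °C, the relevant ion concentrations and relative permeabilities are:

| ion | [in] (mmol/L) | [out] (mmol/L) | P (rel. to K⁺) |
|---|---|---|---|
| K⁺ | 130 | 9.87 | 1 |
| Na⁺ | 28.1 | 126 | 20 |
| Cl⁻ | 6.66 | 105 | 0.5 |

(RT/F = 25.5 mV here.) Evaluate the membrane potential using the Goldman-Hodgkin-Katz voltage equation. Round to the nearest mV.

31 mV

Vm = 25.5 · ln[(Σ P·[cation]ₒ + Σ P·[anion]ᵢ) / (Σ P·[cation]ᵢ + Σ P·[anion]ₒ)]
Numerator = 1×9.87 + 20×126 + 0.5×6.66 = 2533
Denominator = 1×130 + 20×28.1 + 0.5×105 = 744.5
Vm = 25.5 · ln(3.4026) = 25.5 × (1.2245) = 31.23 mV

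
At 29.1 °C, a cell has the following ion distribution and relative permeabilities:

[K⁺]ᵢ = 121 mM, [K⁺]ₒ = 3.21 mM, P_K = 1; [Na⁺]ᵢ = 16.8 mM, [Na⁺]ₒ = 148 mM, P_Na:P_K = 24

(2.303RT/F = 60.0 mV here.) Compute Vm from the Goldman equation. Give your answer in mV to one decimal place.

Vm = 60.0 · log₁₀[(Σ P·[cation]ₒ + Σ P·[anion]ᵢ) / (Σ P·[cation]ᵢ + Σ P·[anion]ₒ)]
Numerator = 1×3.21 + 24×148 = 3555
Denominator = 1×121 + 24×16.8 = 524.2
Vm = 60.0 · log₁₀(6.7822) = 60.0 × (0.8314) = 49.88 mV

49.9 mV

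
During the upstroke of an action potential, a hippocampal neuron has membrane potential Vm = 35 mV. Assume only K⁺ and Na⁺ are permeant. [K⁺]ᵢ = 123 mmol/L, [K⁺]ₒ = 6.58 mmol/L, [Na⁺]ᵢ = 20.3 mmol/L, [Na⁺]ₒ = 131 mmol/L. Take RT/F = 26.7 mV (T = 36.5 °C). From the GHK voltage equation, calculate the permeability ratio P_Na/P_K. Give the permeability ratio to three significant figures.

8.07

Let α = P_Na/P_K. GHK: Vm = 26.7·ln[(Kₒ + α·Naₒ)/(Kᵢ + α·Naᵢ)].
e^(Vm/26.7) = e^(35.0/26.7) = 3.7094
So 3.7094·(Kᵢ + α·Naᵢ) = Kₒ + α·Naₒ → α = (3.7094·123.0 − 6.58) / (131.0 − 3.7094·20.3)
α = (456.3 − 6.58) / (131.0 − 75.3) = 449.7/55.7 = 8.073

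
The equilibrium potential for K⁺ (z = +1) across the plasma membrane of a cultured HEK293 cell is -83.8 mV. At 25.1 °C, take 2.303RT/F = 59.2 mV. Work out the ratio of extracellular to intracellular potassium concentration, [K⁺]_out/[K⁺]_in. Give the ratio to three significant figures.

log₁₀([out]/[in]) = E·z/(59.2) = -83.8 × 1 / 59.2 = -1.4155
[out]/[in] = 10^(-1.4155) = 0.03841

0.0384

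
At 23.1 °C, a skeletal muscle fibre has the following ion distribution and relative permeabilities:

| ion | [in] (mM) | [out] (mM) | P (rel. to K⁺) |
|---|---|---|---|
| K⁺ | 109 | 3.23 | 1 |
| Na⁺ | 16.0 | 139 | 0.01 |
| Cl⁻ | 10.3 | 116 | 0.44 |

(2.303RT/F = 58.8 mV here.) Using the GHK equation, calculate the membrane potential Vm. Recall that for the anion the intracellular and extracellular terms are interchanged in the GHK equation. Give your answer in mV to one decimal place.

-73.1 mV

Vm = 58.8 · log₁₀[(Σ P·[cation]ₒ + Σ P·[anion]ᵢ) / (Σ P·[cation]ᵢ + Σ P·[anion]ₒ)]
Numerator = 1×3.23 + 0.01×139 + 0.44×10.3 = 9.152
Denominator = 1×109 + 0.01×16.0 + 0.44×116 = 160.2
Vm = 58.8 · log₁₀(0.057129) = 58.8 × (-1.2431) = -73.10 mV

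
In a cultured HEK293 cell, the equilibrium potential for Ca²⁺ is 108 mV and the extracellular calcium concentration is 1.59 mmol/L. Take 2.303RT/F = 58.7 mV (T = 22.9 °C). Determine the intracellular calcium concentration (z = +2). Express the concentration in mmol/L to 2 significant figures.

0.00033 mmol/L

Nernst: E = (58.7/2) · log₁₀([out]/[in]), so log₁₀([out]/[in]) = 108.0 × 2 / 58.7 = 3.6797.
[out]/[in] = 10^(3.6797) = 4783.
[in] = 1.59 / 4783 = 0.0003324 mmol/L.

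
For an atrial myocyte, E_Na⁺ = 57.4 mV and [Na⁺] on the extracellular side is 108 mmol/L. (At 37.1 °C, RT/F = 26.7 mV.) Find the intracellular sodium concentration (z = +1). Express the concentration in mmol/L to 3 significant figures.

12.6 mmol/L

Nernst: E = (26.7/1) · ln([out]/[in]), so ln([out]/[in]) = 57.4 × 1 / 26.7 = 2.1498.
[out]/[in] = e^(2.1498) = 8.583.
[in] = 108 / 8.583 = 12.58 mmol/L.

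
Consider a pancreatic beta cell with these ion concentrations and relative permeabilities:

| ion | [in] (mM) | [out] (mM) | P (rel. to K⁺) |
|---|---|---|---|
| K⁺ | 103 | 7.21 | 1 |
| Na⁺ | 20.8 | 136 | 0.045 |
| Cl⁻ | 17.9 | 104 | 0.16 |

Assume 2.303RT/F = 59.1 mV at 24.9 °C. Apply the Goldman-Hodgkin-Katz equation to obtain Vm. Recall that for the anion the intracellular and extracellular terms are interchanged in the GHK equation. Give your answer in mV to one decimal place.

-51.5 mV

Vm = 59.1 · log₁₀[(Σ P·[cation]ₒ + Σ P·[anion]ᵢ) / (Σ P·[cation]ᵢ + Σ P·[anion]ₒ)]
Numerator = 1×7.21 + 0.045×136 + 0.16×17.9 = 16.19
Denominator = 1×103 + 0.045×20.8 + 0.16×104 = 120.6
Vm = 59.1 · log₁₀(0.13431) = 59.1 × (-0.8719) = -51.53 mV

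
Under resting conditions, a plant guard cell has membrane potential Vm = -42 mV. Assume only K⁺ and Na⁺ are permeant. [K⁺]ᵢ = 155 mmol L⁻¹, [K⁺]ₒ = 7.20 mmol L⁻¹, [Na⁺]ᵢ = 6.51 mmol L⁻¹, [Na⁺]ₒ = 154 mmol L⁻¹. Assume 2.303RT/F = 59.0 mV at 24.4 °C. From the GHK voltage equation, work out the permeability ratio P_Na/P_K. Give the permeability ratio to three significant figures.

0.150

Let α = P_Na/P_K. GHK: Vm = 59.0·log₁₀[(Kₒ + α·Naₒ)/(Kᵢ + α·Naᵢ)].
10^(Vm/59.0) = 10^(-42.0/59.0) = 0.19415
So 0.19415·(Kᵢ + α·Naᵢ) = Kₒ + α·Naₒ → α = (0.19415·155.0 − 7.2) / (154.0 − 0.19415·6.51)
α = (30.09 − 7.2) / (154.0 − 1.264) = 22.89/152.7 = 0.1499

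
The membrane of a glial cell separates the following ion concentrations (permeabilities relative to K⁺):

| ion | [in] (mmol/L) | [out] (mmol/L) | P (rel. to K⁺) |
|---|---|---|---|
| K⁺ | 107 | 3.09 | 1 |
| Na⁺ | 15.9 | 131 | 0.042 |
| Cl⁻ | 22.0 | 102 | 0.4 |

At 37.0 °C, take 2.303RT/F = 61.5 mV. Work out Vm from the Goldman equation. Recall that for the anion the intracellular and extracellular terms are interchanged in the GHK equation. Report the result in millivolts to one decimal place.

Vm = 61.5 · log₁₀[(Σ P·[cation]ₒ + Σ P·[anion]ᵢ) / (Σ P·[cation]ᵢ + Σ P·[anion]ₒ)]
Numerator = 1×3.09 + 0.042×131 + 0.4×22.0 = 17.39
Denominator = 1×107 + 0.042×15.9 + 0.4×102 = 148.5
Vm = 61.5 · log₁₀(0.11714) = 61.5 × (-0.9313) = -57.27 mV

-57.3 mV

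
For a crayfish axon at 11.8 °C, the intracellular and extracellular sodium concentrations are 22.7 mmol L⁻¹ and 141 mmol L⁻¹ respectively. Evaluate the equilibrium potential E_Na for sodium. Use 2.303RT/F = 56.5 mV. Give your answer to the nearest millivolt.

E = (56.5/z) · log₁₀([Na⁺]_out/[Na⁺]_in) with z = +1.
= (56.5/1) · log₁₀(141/22.7) = 56.50 · log₁₀(6.211)
= 56.50 · (0.7932) = 44.82 mV

45 mV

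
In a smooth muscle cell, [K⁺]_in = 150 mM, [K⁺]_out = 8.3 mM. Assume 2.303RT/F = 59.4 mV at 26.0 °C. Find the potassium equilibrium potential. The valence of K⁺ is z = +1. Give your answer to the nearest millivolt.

-75 mV

E = (59.4/z) · log₁₀([K⁺]_out/[K⁺]_in) with z = +1.
= (59.4/1) · log₁₀(8.3/150) = 59.40 · log₁₀(0.05533)
= 59.40 · (-1.2570) = -74.67 mV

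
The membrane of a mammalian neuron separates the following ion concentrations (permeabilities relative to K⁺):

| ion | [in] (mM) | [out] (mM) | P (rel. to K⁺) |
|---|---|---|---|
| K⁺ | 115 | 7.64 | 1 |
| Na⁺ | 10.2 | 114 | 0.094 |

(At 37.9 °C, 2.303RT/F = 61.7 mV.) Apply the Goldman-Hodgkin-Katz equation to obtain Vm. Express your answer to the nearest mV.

-49 mV

Vm = 61.7 · log₁₀[(Σ P·[cation]ₒ + Σ P·[anion]ᵢ) / (Σ P·[cation]ᵢ + Σ P·[anion]ₒ)]
Numerator = 1×7.64 + 0.094×114 = 18.36
Denominator = 1×115 + 0.094×10.2 = 116
Vm = 61.7 · log₁₀(0.1583) = 61.7 × (-0.8005) = -49.39 mV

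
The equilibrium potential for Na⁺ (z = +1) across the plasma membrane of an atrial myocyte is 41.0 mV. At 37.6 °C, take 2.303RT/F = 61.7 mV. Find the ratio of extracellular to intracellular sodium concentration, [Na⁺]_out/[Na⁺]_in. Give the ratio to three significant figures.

log₁₀([out]/[in]) = E·z/(61.7) = 41.0 × 1 / 61.7 = 0.6645
[out]/[in] = 10^(0.6645) = 4.619

4.62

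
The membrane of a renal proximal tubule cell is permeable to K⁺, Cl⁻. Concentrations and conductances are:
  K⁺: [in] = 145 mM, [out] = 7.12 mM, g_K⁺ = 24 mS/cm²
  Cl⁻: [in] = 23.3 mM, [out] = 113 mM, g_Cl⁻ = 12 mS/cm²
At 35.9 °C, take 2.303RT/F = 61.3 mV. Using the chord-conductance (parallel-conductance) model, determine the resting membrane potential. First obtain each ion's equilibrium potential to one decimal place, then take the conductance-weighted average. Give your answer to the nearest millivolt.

E_K⁺ = (61.3/1)·log₁₀(7.12/145) = -80.2 mV
E_Cl⁻ = (61.3/-1)·log₁₀(113/23.3) = -42.0 mV
Vm = (Σ gᵢEᵢ)/(Σ gᵢ) = (24·-80.2 + 12·-42.0) / (24 + 12)
= -2428.80 / 36 = -67.47 mV

-67 mV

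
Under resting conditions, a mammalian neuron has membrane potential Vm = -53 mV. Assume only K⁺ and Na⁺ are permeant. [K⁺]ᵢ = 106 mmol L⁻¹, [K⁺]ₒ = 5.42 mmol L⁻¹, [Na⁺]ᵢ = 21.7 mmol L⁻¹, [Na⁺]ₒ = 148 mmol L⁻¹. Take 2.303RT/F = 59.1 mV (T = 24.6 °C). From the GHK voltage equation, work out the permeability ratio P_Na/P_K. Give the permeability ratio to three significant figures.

Let α = P_Na/P_K. GHK: Vm = 59.1·log₁₀[(Kₒ + α·Naₒ)/(Kᵢ + α·Naᵢ)].
10^(Vm/59.1) = 10^(-53.0/59.1) = 0.12683
So 0.12683·(Kᵢ + α·Naᵢ) = Kₒ + α·Naₒ → α = (0.12683·106.0 − 5.42) / (148.0 − 0.12683·21.7)
α = (13.44 − 5.42) / (148.0 − 2.752) = 8.024/145.2 = 0.05524

0.0552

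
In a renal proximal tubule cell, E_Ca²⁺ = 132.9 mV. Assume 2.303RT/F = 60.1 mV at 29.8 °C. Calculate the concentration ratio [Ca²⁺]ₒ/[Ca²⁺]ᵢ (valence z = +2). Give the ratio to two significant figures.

26000

log₁₀([out]/[in]) = E·z/(60.1) = 132.9 × 2 / 60.1 = 4.4226
[out]/[in] = 10^(4.4226) = 2.646e+04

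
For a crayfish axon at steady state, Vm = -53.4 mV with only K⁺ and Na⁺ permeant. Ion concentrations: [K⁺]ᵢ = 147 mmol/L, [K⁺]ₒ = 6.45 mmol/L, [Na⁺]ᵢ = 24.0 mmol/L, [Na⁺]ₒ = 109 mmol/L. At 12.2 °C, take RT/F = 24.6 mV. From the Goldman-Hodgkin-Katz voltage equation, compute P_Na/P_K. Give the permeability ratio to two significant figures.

Let α = P_Na/P_K. GHK: Vm = 24.6·ln[(Kₒ + α·Naₒ)/(Kᵢ + α·Naᵢ)].
e^(Vm/24.6) = e^(-53.4/24.6) = 0.11409
So 0.11409·(Kᵢ + α·Naᵢ) = Kₒ + α·Naₒ → α = (0.11409·147.0 − 6.45) / (109.0 − 0.11409·24.0)
α = (16.77 − 6.45) / (109.0 − 2.738) = 10.32/106.3 = 0.09714

0.097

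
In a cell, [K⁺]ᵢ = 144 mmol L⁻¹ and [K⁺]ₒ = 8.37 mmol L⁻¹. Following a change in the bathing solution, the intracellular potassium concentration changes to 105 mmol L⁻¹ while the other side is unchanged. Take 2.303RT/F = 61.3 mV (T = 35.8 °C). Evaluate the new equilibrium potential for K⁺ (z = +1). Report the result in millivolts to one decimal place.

-67.3 mV

After the shift: [K⁺]_out = 8.37, [K⁺]_in = 105 mmol L⁻¹.
E_new = (61.3/1)·log₁₀(8.37/105) = 61.30 · (-1.0985) = -67.34 mV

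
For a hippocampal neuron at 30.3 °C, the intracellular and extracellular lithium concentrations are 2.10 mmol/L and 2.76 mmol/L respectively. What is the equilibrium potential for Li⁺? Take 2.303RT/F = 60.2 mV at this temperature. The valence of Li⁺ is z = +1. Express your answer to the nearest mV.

E = (60.2/z) · log₁₀([Li⁺]_out/[Li⁺]_in) with z = +1.
= (60.2/1) · log₁₀(2.76/2.10) = 60.20 · log₁₀(1.314)
= 60.20 · (0.1187) = 7.15 mV

7 mV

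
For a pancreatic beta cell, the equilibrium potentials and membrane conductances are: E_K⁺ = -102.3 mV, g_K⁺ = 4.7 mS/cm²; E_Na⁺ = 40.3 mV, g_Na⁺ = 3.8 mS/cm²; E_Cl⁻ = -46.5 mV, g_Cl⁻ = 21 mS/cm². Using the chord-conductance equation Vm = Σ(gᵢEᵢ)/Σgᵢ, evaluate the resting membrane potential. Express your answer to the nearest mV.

-44 mV

Σ gᵢEᵢ = 4.7·(-102.3) + 3.8·(40.3) + 21·(-46.5) = -1304.17
Σ gᵢ = 4.7 + 3.8 + 21 = 29.5
Vm = -1304.17 / 29.5 = -44.21 mV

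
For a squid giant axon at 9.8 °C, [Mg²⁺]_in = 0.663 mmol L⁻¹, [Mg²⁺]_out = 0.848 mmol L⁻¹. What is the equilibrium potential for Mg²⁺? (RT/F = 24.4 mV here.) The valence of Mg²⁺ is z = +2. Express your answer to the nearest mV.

3 mV

E = (24.4/z) · ln([Mg²⁺]_out/[Mg²⁺]_in) with z = +2.
= (24.4/2) · ln(0.848/0.663) = 12.20 · ln(1.279)
= 12.20 · (0.2461) = 3.00 mV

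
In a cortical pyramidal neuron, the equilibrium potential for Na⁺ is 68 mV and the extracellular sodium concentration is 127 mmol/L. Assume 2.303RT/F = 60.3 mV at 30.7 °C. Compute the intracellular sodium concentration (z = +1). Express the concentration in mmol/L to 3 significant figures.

9.46 mmol/L

Nernst: E = (60.3/1) · log₁₀([out]/[in]), so log₁₀([out]/[in]) = 68.0 × 1 / 60.3 = 1.1277.
[out]/[in] = 10^(1.1277) = 13.42.
[in] = 127 / 13.42 = 9.465 mmol/L.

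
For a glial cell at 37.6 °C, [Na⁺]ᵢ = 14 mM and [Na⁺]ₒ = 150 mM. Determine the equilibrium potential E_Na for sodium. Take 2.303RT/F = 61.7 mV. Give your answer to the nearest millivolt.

E = (61.7/z) · log₁₀([Na⁺]_out/[Na⁺]_in) with z = +1.
= (61.7/1) · log₁₀(150/14) = 61.70 · log₁₀(10.71)
= 61.70 · (1.0300) = 63.55 mV

64 mV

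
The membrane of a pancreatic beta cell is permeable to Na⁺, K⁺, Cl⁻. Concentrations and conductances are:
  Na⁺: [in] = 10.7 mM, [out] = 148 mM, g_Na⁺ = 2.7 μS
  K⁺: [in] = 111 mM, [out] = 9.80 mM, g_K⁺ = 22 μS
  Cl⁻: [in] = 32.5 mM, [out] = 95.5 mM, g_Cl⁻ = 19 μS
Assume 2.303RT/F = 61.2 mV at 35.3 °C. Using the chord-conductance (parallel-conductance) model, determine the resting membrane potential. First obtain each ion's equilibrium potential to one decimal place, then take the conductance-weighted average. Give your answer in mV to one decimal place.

E_Na⁺ = (61.2/1)·log₁₀(148/10.7) = 69.8 mV
E_K⁺ = (61.2/1)·log₁₀(9.80/111) = -64.5 mV
E_Cl⁻ = (61.2/-1)·log₁₀(95.5/32.5) = -28.6 mV
Vm = (Σ gᵢEᵢ)/(Σ gᵢ) = (2.7·69.8 + 22·-64.5 + 19·-28.6) / (2.7 + 22 + 19)
= -1773.94 / 43.7 = -40.59 mV

-40.6 mV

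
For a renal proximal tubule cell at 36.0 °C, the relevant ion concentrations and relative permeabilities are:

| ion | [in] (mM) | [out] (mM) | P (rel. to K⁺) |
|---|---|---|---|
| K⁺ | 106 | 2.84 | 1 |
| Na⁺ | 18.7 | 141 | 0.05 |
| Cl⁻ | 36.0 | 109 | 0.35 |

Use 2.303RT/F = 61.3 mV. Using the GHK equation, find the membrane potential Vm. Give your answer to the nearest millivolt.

-50 mV

Vm = 61.3 · log₁₀[(Σ P·[cation]ₒ + Σ P·[anion]ᵢ) / (Σ P·[cation]ᵢ + Σ P·[anion]ₒ)]
Numerator = 1×2.84 + 0.05×141 + 0.35×36.0 = 22.49
Denominator = 1×106 + 0.05×18.7 + 0.35×109 = 145.1
Vm = 61.3 · log₁₀(0.15501) = 61.3 × (-0.8096) = -49.63 mV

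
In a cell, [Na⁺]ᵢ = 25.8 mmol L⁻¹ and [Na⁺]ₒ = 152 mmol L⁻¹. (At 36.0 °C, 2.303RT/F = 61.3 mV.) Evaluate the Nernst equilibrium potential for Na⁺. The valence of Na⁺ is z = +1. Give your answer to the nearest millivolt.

47 mV

E = (61.3/z) · log₁₀([Na⁺]_out/[Na⁺]_in) with z = +1.
= (61.3/1) · log₁₀(152/25.8) = 61.30 · log₁₀(5.891)
= 61.30 · (0.7702) = 47.21 mV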